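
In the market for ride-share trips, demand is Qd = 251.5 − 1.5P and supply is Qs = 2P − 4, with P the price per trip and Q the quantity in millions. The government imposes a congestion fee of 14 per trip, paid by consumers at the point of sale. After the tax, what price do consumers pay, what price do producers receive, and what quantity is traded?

Consumers pay 81; producers receive 67; quantity = 130.

Without the tax, 251.5 − 1.5P = 2P − 4 gives 3.5P = 255.5, so P* = 73 and Q* = 142.
With the tax collected from consumers, demand (in seller-price terms) shifts: Qd = 251.5 − 1.5(P + 14).
Solving gives Q = 130 with consumers paying 81 and producers receiving 67 (the 14 wedge).
The less price-elastic side of the market bears the larger share of a per-unit tax.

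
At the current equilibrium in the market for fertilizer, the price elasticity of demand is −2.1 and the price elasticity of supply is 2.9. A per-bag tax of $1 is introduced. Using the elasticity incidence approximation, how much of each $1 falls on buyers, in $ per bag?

Incidence ratio: buyers' share ≈ εs / (εs + |εd|) = 2.9 / (2.9 + 2.1) = 0.58.
So buyers bear ≈ 0.58 × $1 = $0.58; producers bear $0.42.

Buyers bear ≈ $0.58 per bag.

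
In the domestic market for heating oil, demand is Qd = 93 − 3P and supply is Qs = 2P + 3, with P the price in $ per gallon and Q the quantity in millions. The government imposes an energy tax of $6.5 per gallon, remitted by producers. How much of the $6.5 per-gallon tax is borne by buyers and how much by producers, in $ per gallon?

Buyers bear $2.6 per gallon; producers bear $3.9 per gallon.

Before the tax: set 93 − 3P = 2P + 3 → P* = $18, Q* = 39.
With the tax collected from producers, supply shifts: Qs = 2(P − 6.5) + 3.
New equilibrium: buyers pay $20.6, producers receive $14.1, Q = 31.2. (Wedge: Pb − Ps = 6.5.)
Burden on buyers: $2.6; on producers: $3.9. (They sum to $6.5.)
The less price-elastic side of the market bears the larger share of a per-unit tax.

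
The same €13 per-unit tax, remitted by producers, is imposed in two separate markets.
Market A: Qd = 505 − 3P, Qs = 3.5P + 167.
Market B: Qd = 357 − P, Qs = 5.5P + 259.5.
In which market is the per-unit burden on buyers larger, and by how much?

Market A: pre-tax P* = €52, Q* = 349; post-tax Q = 328; per-unit burden on buyers = €7.
Market B: pre-tax P* = €15, Q* = 342; post-tax Q = 331; per-unit burden on buyers = €11.
Difference: €7 vs €11 → market B is larger by €4.

Market B, by €4.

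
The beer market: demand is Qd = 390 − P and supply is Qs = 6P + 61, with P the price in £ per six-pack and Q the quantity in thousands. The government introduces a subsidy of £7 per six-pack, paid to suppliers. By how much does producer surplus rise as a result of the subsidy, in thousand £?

Producer surplus rises by £346 thousand.

Before the subsidy: set 390 − P = 6P + 61 → P* = £47, Q* = 343.
With a per-unit subsidy paid to suppliers, each receives P + 7 per unit sold, so supply becomes Qs = 6(P + 7) + 61.
Solving gives Q = 349 with consumers paying £41 and suppliers receiving £48 (the £7 wedge).
ΔPS is the trapezoid between Q = 349 and Q = 343 of height £1: ½ · (343 + 349) · 1 = £346.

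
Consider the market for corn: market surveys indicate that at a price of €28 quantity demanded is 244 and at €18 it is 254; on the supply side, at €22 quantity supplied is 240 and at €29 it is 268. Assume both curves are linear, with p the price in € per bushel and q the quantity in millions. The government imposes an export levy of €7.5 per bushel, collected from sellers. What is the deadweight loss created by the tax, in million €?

Deadweight loss = €22.5 million.

Demand slope: (254 − 244)/(18 − 28) = -1, so qd = 272 − p.
Supply slope: (268 − 240)/(29 − 22) = 4, so qs = 4p + 152.
Without the tax, 272 − p = 4p + 152 gives 5p = 120, so p* = €24 and q* = 248.
With the tax collected from sellers, supply shifts: qs = 4(p − 7.5) + 152.
New equilibrium: buyers pay €30, sellers receive €22.5, q = 242. (Wedge: pb − ps = 7.5.)
Quantity falls by |ΔQ| = |248 − 242| = 6.
DWL = ½ · t · |ΔQ| = ½ · 7.5 · 6 = €22.5.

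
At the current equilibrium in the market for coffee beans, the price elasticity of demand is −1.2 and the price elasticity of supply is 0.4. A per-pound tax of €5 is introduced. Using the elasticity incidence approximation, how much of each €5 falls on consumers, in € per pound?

Consumers bear ≈ €1.25 per pound.

Incidence ratio: consumers' share ≈ εs / (εs + |εd|) = 0.4 / (0.4 + 1.2) = 0.25.
So consumers bear ≈ 0.25 × €5 = €1.25; producers bear €3.75.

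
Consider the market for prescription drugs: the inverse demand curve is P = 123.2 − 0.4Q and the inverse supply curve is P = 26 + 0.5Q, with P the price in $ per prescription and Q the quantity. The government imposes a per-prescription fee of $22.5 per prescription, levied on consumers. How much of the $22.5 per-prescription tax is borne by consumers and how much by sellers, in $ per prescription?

Inverting to Q(P) form: Qd = 308 − 2.5P; Qs = 2P − 52.
Without the tax, 308 − 2.5P = 2P − 52 gives 4.5P = 360, so P* = $80 and Q* = 108.
With the tax collected from consumers, demand (in seller-price terms) shifts: Qd = 308 − 2.5(P + 22.5).
Solving gives Q = 83 with consumers paying $90 and sellers receiving $67.5 (the $22.5 wedge).
Burden on consumers: $10; on sellers: $12.5. (They sum to $22.5.)

Consumers bear $10 per prescription; sellers bear $12.5 per prescription.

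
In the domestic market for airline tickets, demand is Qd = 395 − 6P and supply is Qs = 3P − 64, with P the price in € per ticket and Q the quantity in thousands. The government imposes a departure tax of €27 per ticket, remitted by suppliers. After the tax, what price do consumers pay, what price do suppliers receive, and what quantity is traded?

Consumers pay €60; suppliers receive €33; quantity = 35.

Before the tax: set 395 − 6P = 3P − 64 → P* = €51, Q* = 89.
With the tax collected from suppliers, supply shifts: Qs = 3(P − 27) − 64.
New equilibrium: consumers pay €60, suppliers receive €33, Q = 35. (Wedge: Pb − Ps = 27.)
The less price-elastic side of the market bears the larger share of a per-unit tax.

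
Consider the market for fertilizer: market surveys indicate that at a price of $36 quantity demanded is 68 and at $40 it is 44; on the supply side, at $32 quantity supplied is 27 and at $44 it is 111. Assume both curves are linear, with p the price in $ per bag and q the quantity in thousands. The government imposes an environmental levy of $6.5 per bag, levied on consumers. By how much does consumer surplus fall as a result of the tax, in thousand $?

Demand slope: (44 − 68)/(40 − 36) = -6, so qd = 284 − 6p.
Supply slope: (111 − 27)/(44 − 32) = 7, so qs = 7p − 197.
Before the tax: set 284 − 6p = 7p − 197 → p* = $37, q* = 62.
With the tax collected from consumers, demand (in seller-price terms) shifts: qd = 284 − 6(p + 6.5).
New equilibrium: consumers pay $40.5, suppliers receive $34, q = 41. (Wedge: pb − ps = 6.5.)
ΔCS is the trapezoid between Q = 41 and Q = 62 of height $3.5: ½ · (62 + 41) · 3.5 = $180.25.

Consumer surplus falls by $180.25 thousand.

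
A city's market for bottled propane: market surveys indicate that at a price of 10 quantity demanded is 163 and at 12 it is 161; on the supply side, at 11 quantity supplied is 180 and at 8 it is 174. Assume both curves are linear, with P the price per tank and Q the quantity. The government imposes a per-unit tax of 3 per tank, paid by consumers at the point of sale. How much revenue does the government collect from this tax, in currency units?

Tax revenue = 498.

Demand slope: (161 − 163)/(12 − 10) = -1, so Qd = 173 − P.
Supply slope: (174 − 180)/(8 − 11) = 2, so Qs = 2P + 158.
Before the tax: set 173 − P = 2P + 158 → P* = 5, Q* = 168.
With the tax collected from consumers, demand (in seller-price terms) shifts: Qd = 173 − (P + 3).
New equilibrium: consumers pay 7, producers receive 4, Q = 166. (Wedge: Pb − Ps = 3.)
Revenue = t · Q = 3 · 166 = 498.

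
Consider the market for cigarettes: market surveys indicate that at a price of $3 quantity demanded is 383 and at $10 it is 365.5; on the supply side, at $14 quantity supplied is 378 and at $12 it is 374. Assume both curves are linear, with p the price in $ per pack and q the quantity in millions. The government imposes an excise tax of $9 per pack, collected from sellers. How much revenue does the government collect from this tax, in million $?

Tax revenue = $3222 million.

Demand slope: (365.5 − 383)/(10 − 3) = -2.5, so qd = 390.5 − 2.5p.
Supply slope: (374 − 378)/(12 − 14) = 2, so qs = 2p + 350.
Without the tax, 390.5 − 2.5p = 2p + 350 gives 4.5p = 40.5, so p* = $9 and q* = 368.
With the tax collected from sellers, supply shifts: qs = 2(p − 9) + 350.
New equilibrium: consumers pay $13, sellers receive $4, q = 358. (Wedge: pb − ps = 9.)
Revenue = t · Q = 9 · 358 = $3222.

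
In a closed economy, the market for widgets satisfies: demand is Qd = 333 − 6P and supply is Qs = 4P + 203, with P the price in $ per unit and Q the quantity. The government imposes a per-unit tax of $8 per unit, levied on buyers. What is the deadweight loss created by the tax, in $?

Without the tax, 333 − 6P = 4P + 203 gives 10P = 130, so P* = $13 and Q* = 255.
With the tax collected from buyers, demand (in seller-price terms) shifts: Qd = 333 − 6(P + 8).
New equilibrium: buyers pay $16.2, sellers receive $8.2, Q = 235.8. (Wedge: Pb − Ps = 8.)
Quantity falls by |ΔQ| = |255 − 235.8| = 19.2.
DWL = ½ · t · |ΔQ| = ½ · 8 · 19.2 = $76.8.

Deadweight loss = $76.8.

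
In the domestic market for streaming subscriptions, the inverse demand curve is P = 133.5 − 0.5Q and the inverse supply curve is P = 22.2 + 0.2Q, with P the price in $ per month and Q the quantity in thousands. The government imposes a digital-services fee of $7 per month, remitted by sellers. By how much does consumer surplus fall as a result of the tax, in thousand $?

Inverting to Q(P) form: Qd = 267 − 2P; Qs = 5P − 111.
Without the tax, 267 − 2P = 5P − 111 gives 7P = 378, so P* = $54 and Q* = 159.
With the tax collected from sellers, supply shifts: Qs = 5(P − 7) − 111.
New equilibrium: buyers pay $59, sellers receive $52, Q = 149. (Wedge: Pb − Ps = 7.)
ΔCS is the trapezoid between Q = 149 and Q = 159 of height $5: ½ · (159 + 149) · 5 = $770.

Consumer surplus falls by $770 thousand.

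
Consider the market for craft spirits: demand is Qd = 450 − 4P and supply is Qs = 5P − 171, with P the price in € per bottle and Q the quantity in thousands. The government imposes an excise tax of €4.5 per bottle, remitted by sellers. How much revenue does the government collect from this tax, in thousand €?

Tax revenue = €738 thousand.

Before the tax: set 450 − 4P = 5P − 171 → P* = €69, Q* = 174.
With the tax collected from sellers, supply shifts: Qs = 5(P − 4.5) − 171.
New equilibrium: consumers pay €71.5, sellers receive €67, Q = 164. (Wedge: Pb − Ps = 4.5.)
Revenue = t · Q = 4.5 · 164 = €738.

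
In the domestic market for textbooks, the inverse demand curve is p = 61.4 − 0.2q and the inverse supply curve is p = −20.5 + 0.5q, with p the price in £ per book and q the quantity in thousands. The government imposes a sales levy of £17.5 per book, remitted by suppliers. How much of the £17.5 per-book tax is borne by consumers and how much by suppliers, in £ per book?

Consumers bear £5 per book; suppliers bear £12.5 per book.

Inverting to q(p) form: qd = 307 − 5p; qs = 2p + 41.
Before the tax: set 307 − 5p = 2p + 41 → p* = £38, q* = 117.
With the tax collected from suppliers, supply shifts: qs = 2(p − 17.5) + 41.
New equilibrium: consumers pay £43, suppliers receive £25.5, q = 92. (Wedge: pb − ps = 17.5.)
Burden on consumers: £5; on suppliers: £12.5. (They sum to £17.5.)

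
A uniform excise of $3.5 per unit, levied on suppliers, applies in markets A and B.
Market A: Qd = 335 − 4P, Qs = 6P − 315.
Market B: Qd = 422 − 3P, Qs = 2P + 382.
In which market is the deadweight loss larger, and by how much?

Market A, by $7.35.

Market A: pre-tax P* = $65, Q* = 75; post-tax Q = 66.6; deadweight loss = $14.7.
Market B: pre-tax P* = $8, Q* = 398; post-tax Q = 393.8; deadweight loss = $7.35.
Difference: $14.7 vs $7.35 → market A is larger by $7.35.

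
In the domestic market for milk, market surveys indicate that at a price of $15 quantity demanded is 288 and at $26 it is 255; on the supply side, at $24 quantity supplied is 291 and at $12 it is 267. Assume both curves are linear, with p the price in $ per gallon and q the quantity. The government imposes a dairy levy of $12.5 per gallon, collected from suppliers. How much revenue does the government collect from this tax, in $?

Demand slope: (255 − 288)/(26 − 15) = -3, so qd = 333 − 3p.
Supply slope: (267 − 291)/(12 − 24) = 2, so qs = 2p + 243.
Before the tax: set 333 − 3p = 2p + 243 → p* = $18, q* = 279.
With the tax collected from suppliers, supply shifts: qs = 2(p − 12.5) + 243.
New equilibrium: buyers pay $23, suppliers receive $10.5, q = 264. (Wedge: pb − ps = 12.5.)
Revenue = t · Q = 12.5 · 264 = $3300.

Tax revenue = $3300.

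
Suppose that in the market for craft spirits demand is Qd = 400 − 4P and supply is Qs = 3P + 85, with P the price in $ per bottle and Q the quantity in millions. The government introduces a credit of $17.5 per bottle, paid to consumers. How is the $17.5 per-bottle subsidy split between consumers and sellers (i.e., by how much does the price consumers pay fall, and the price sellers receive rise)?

Consumers gain $7.5 per bottle; sellers gain $10 per bottle.

Before the subsidy: set 400 − 4P = 3P + 85 → P* = $45, Q* = 220.
With a per-unit subsidy paid to consumers, each effectively pays P − 17.5, so demand becomes Qd = 400 − 4(P − 17.5).
Solving gives Q = 250 with consumers paying $37.5 and sellers receiving $55 (the $17.5 wedge).
Gain to consumers: $7.5; to sellers: $10. (They sum to $17.5.)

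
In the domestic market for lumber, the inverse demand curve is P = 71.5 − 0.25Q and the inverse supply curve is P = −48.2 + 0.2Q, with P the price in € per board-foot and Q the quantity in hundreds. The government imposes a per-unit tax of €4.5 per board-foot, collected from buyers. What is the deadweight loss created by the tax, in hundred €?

Deadweight loss = €22.5 hundred.

Inverting to Q(P) form: Qd = 286 − 4P; Qs = 5P + 241.
Without the tax, 286 − 4P = 5P + 241 gives 9P = 45, so P* = €5 and Q* = 266.
With the tax collected from buyers, demand (in seller-price terms) shifts: Qd = 286 − 4(P + 4.5).
Solving gives Q = 256 with buyers paying €7.5 and sellers receiving €3 (the €4.5 wedge).
Quantity falls by |ΔQ| = |266 − 256| = 10.
DWL = ½ · t · |ΔQ| = ½ · 4.5 · 10 = €22.5.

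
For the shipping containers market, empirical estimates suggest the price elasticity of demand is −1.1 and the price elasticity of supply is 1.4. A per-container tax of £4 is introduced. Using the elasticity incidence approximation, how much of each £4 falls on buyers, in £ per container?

Incidence ratio: buyers' share ≈ εs / (εs + |εd|) = 1.4 / (1.4 + 1.1) = 0.56.
So buyers bear ≈ 0.56 × £4 = £2.24; suppliers bear £1.76.

Buyers bear ≈ £2.24 per container.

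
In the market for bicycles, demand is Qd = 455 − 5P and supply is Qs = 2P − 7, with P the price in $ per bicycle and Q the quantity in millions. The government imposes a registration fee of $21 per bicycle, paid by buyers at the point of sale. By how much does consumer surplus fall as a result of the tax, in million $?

Consumer surplus falls by $660 million.

Before the tax: set 455 − 5P = 2P − 7 → P* = $66, Q* = 125.
With the tax collected from buyers, demand (in seller-price terms) shifts: Qd = 455 − 5(P + 21).
New equilibrium: buyers pay $72, producers receive $51, Q = 95. (Wedge: Pb − Ps = 21.)
ΔCS is the trapezoid between Q = 95 and Q = 125 of height $6: ½ · (125 + 95) · 6 = $660.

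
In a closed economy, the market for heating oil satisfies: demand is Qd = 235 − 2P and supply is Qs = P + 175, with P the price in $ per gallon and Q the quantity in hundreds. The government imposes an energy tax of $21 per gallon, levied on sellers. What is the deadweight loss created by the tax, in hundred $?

Deadweight loss = $147 hundred.

Before the tax: set 235 − 2P = P + 175 → P* = $20, Q* = 195.
With the tax collected from sellers, supply shifts: Qs = (P − 21) + 175.
New equilibrium: buyers pay $27, sellers receive $6, Q = 181. (Wedge: Pb − Ps = 21.)
Quantity falls by |ΔQ| = |195 − 181| = 14.
DWL = ½ · t · |ΔQ| = ½ · 21 · 14 = $147.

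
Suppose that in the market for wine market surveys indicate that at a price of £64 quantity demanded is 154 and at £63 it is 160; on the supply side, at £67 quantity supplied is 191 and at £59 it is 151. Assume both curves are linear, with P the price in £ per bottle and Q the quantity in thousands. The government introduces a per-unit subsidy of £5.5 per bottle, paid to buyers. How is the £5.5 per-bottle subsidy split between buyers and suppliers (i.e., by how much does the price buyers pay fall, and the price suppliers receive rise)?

Buyers gain £2.5 per bottle; suppliers gain £3 per bottle.

Demand slope: (160 − 154)/(63 − 64) = -6, so Qd = 538 − 6P.
Supply slope: (151 − 191)/(59 − 67) = 5, so Qs = 5P − 144.
Before the subsidy: set 538 − 6P = 5P − 144 → P* = £62, Q* = 166.
With a per-unit subsidy paid to buyers, each effectively pays P − 5.5, so demand becomes Qd = 538 − 6(P − 5.5).
New equilibrium: buyers pay £59.5, suppliers receive £65, Q = 181. (Wedge: Pb − Ps = −5.5.)
Gain to buyers: £2.5; to suppliers: £3. (They sum to £5.5.)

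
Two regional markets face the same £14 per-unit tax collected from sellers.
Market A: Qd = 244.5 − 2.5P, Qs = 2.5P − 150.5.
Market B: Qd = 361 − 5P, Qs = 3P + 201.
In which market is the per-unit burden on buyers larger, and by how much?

Market A, by £1.75.

Market A: pre-tax P* = £79, Q* = 47; post-tax Q = 29.5; per-unit burden on buyers = £7.
Market B: pre-tax P* = £20, Q* = 261; post-tax Q = 234.75; per-unit burden on buyers = £5.25.
Difference: £7 vs £5.25 → market A is larger by £1.75.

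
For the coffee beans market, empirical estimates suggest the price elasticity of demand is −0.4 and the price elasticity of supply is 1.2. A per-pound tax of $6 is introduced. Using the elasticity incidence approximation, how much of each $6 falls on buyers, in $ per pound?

Buyers bear ≈ $4.5 per pound.

Incidence ratio: buyers' share ≈ εs / (εs + |εd|) = 1.2 / (1.2 + 0.4) = 0.75.
So buyers bear ≈ 0.75 × $6 = $4.5; suppliers bear $1.5.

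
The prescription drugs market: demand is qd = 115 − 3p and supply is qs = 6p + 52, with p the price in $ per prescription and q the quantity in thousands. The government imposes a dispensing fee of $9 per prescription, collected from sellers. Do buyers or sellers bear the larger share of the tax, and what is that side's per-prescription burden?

Without the tax, 115 − 3p = 6p + 52 gives 9p = 63, so p* = $7 and q* = 94.
With the tax collected from sellers, supply shifts: qs = 6(p − 9) + 52.
Solving gives q = 76 with buyers paying $13 and sellers receiving $4 (the $9 wedge).
Per-prescription burden: buyers $6, sellers $3.
Buyers take the larger share because demand is less price-elastic here (demand slope 3 vs supply slope 6).

Buyers bear the larger share: $6 per prescription.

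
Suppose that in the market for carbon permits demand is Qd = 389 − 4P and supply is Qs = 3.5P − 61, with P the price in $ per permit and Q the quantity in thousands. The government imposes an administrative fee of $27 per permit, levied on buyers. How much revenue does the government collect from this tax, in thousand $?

Without the tax, 389 − 4P = 3.5P − 61 gives 7.5P = 450, so P* = $60 and Q* = 149.
With the tax collected from buyers, demand (in seller-price terms) shifts: Qd = 389 − 4(P + 27).
New equilibrium: buyers pay $72.6, suppliers receive $45.6, Q = 98.6. (Wedge: Pb − Ps = 27.)
Revenue = t · Q = 27 · 98.6 = $2662.2.

Tax revenue = $2662.2 thousand.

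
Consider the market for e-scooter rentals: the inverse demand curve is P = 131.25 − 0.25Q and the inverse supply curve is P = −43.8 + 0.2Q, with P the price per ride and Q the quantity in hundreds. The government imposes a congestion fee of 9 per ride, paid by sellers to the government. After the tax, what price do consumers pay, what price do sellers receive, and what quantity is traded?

Rewrite in direct form: Qd = 525 − 4P and Qs = 5P + 219.
Before the tax: set 525 − 4P = 5P + 219 → P* = 34, Q* = 389.
With the tax collected from sellers, supply shifts: Qs = 5(P − 9) + 219.
Solving gives Q = 369 with consumers paying 39 and sellers receiving 30 (the 9 wedge).

Consumers pay 39; sellers receive 30; quantity = 369.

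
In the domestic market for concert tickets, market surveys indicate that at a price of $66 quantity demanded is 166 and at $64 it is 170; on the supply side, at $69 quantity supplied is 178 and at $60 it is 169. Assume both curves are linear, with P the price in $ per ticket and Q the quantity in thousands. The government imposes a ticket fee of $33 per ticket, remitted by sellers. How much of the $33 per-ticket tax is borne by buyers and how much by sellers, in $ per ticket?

Demand slope: (170 − 166)/(64 − 66) = -2, so Qd = 298 − 2P.
Supply slope: (169 − 178)/(60 − 69) = 1, so Qs = P + 109.
Without the tax, 298 − 2P = P + 109 gives 3P = 189, so P* = $63 and Q* = 172.
With the tax collected from sellers, supply shifts: Qs = (P − 33) + 109.
New equilibrium: buyers pay $74, sellers receive $41, Q = 150. (Wedge: Pb − Ps = 33.)
Burden on buyers: $11; on sellers: $22. (They sum to $33.)
The less price-elastic side of the market bears the larger share of a per-unit tax.

Buyers bear $11 per ticket; sellers bear $22 per ticket.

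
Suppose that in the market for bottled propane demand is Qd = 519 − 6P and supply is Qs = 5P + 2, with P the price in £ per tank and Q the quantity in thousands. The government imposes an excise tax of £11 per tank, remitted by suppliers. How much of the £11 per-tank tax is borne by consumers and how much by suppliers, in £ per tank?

Consumers bear £5 per tank; suppliers bear £6 per tank.

Before the tax: set 519 − 6P = 5P + 2 → P* = £47, Q* = 237.
With the tax collected from suppliers, supply shifts: Qs = 5(P − 11) + 2.
New equilibrium: consumers pay £52, suppliers receive £41, Q = 207. (Wedge: Pb − Ps = 11.)
Burden on consumers: £5; on suppliers: £6. (They sum to £11.)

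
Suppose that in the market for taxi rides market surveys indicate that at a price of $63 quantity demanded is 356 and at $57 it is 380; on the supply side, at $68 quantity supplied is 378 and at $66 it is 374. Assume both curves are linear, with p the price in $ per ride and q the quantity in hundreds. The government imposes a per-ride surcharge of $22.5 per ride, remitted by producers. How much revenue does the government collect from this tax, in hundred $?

Demand slope: (380 − 356)/(57 − 63) = -4, so qd = 608 − 4p.
Supply slope: (374 − 378)/(66 − 68) = 2, so qs = 2p + 242.
Without the tax, 608 − 4p = 2p + 242 gives 6p = 366, so p* = $61 and q* = 364.
With the tax collected from producers, supply shifts: qs = 2(p − 22.5) + 242.
Solving gives q = 334 with buyers paying $68.5 and producers receiving $46 (the $22.5 wedge).
Revenue = t · Q = 22.5 · 334 = $7515.

Tax revenue = $7515 hundred.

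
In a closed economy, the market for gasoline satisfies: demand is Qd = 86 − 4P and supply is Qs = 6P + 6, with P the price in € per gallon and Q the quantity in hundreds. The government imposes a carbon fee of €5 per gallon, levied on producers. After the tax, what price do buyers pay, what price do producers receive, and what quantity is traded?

Without the tax, 86 − 4P = 6P + 6 gives 10P = 80, so P* = €8 and Q* = 54.
With the tax collected from producers, supply shifts: Qs = 6(P − 5) + 6.
Solving gives Q = 42 with buyers paying €11 and producers receiving €6 (the €5 wedge).
The less price-elastic side of the market bears the larger share of a per-unit tax.

Buyers pay €11; producers receive €6; quantity = 42.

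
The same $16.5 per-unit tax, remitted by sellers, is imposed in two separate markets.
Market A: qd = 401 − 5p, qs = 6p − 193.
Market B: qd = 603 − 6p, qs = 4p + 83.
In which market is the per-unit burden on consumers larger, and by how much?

Market A, by $2.4.

Market A: pre-tax p* = $54, q* = 131; post-tax q = 86; per-unit burden on consumers = $9.
Market B: pre-tax p* = $52, q* = 291; post-tax q = 251.4; per-unit burden on consumers = $6.6.
Difference: $9 vs $6.6 → market A is larger by $2.4.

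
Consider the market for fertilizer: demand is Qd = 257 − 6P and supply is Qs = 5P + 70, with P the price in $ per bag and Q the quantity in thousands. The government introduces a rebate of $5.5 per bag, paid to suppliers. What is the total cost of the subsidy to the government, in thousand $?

Without the subsidy, 257 − 6P = 5P + 70 gives 11P = 187, so P* = $17 and Q* = 155.
With a per-unit subsidy paid to suppliers, each receives P + 5.5 per unit sold, so supply becomes Qs = 5(P + 5.5) + 70.
New equilibrium: consumers pay $14.5, suppliers receive $20, Q = 170. (Wedge: Pb − Ps = −5.5.)
Outlay = t · Q = 5.5 · 170 = $935.

Government outlay = $935 thousand.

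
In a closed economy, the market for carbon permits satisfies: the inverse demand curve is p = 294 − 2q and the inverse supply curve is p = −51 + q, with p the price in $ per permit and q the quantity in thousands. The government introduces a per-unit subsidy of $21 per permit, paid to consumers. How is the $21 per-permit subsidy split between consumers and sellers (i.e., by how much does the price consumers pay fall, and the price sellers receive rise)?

Inverting to q(p) form: qd = 147 − 0.5p; qs = p + 51.
Before the subsidy: set 147 − 0.5p = p + 51 → p* = $64, q* = 115.
With a per-unit subsidy paid to consumers, each effectively pays p − 21, so demand becomes qd = 147 − 0.5(p − 21).
Solving gives q = 122 with consumers paying $50 and sellers receiving $71 (the $21 wedge).
Gain to consumers: $14; to sellers: $7. (They sum to $21.)

Consumers gain $14 per permit; sellers gain $7 per permit.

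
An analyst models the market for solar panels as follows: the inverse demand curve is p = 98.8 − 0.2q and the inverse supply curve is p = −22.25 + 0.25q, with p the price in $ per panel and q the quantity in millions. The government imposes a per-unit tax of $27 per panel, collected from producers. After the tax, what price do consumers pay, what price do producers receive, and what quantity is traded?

Rewrite in direct form: qd = 494 − 5p and qs = 4p + 89.
Before the tax: set 494 − 5p = 4p + 89 → p* = $45, q* = 269.
With the tax collected from producers, supply shifts: qs = 4(p − 27) + 89.
Solving gives q = 209 with consumers paying $57 and producers receiving $30 (the $27 wedge).
The less price-elastic side of the market bears the larger share of a per-unit tax.

Consumers pay $57; producers receive $30; quantity = 209.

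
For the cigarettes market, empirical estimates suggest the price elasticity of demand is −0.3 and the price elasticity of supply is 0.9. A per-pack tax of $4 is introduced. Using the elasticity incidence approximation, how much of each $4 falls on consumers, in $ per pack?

Incidence ratio: consumers' share ≈ εs / (εs + |εd|) = 0.9 / (0.9 + 0.3) = 0.75.
So consumers bear ≈ 0.75 × $4 = $3; suppliers bear $1.

Consumers bear ≈ $3 per pack.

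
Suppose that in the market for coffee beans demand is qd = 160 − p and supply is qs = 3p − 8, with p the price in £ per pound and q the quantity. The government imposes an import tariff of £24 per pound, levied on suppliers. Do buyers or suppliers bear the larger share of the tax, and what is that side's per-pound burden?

Before the tax: set 160 − p = 3p − 8 → p* = £42, q* = 118.
With the tax collected from suppliers, supply shifts: qs = 3(p − 24) − 8.
Solving gives q = 100 with buyers paying £60 and suppliers receiving £36 (the £24 wedge).
Per-pound burden: buyers £18, suppliers £6.
Buyers take the larger share because demand is less price-elastic here (demand slope 1 vs supply slope 3).
The less price-elastic side of the market bears the larger share of a per-unit tax.

Buyers bear the larger share: £18 per pound.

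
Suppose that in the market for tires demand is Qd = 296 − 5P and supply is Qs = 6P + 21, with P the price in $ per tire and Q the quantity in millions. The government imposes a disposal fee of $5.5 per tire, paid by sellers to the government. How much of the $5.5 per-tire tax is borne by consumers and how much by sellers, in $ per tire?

Consumers bear $3 per tire; sellers bear $2.5 per tire.

Before the tax: set 296 − 5P = 6P + 21 → P* = $25, Q* = 171.
With the tax collected from sellers, supply shifts: Qs = 6(P − 5.5) + 21.
New equilibrium: consumers pay $28, sellers receive $22.5, Q = 156. (Wedge: Pb − Ps = 5.5.)
Burden on consumers: $3; on sellers: $2.5. (They sum to $5.5.)
The less price-elastic side of the market bears the larger share of a per-unit tax.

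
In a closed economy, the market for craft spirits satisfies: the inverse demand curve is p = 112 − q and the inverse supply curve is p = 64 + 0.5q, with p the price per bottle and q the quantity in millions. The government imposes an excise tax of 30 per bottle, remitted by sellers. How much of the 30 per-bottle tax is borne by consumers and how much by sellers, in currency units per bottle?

Rewrite in direct form: qd = 112 − p and qs = 2p − 128.
Before the tax: set 112 − p = 2p − 128 → p* = 80, q* = 32.
With the tax collected from sellers, supply shifts: qs = 2(p − 30) − 128.
Solving gives q = 12 with consumers paying 100 and sellers receiving 70 (the 30 wedge).
Burden on consumers: 20; on sellers: 10. (They sum to 30.)
The less price-elastic side of the market bears the larger share of a per-unit tax.

Consumers bear 20 per bottle; sellers bear 10 per bottle.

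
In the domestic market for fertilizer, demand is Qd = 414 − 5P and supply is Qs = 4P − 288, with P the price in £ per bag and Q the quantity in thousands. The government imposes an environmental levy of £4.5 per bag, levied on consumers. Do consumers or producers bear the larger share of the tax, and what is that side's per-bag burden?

Without the tax, 414 − 5P = 4P − 288 gives 9P = 702, so P* = £78 and Q* = 24.
With the tax collected from consumers, demand (in seller-price terms) shifts: Qd = 414 − 5(P + 4.5).
Solving gives Q = 14 with consumers paying £80 and producers receiving £75.5 (the £4.5 wedge).
Per-bag burden: consumers £2, producers £2.5.
Producers take the larger share because supply is less price-elastic here (demand slope 5 vs supply slope 4).
The less price-elastic side of the market bears the larger share of a per-unit tax.

Producers bear the larger share: £2.5 per bag.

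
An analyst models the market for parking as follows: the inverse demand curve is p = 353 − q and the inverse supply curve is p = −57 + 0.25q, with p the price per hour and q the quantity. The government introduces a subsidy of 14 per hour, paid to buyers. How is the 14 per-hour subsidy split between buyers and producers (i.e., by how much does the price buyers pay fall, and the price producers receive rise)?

Rewrite in direct form: qd = 353 − p and qs = 4p + 228.
Without the subsidy, 353 − p = 4p + 228 gives 5p = 125, so p* = 25 and q* = 328.
With a per-unit subsidy paid to buyers, each effectively pays p − 14, so demand becomes qd = 353 − (p − 14).
New equilibrium: buyers pay 13.8, producers receive 27.8, q = 339.2. (Wedge: pb − ps = −14.)
Gain to buyers: 11.2; to producers: 2.8. (They sum to 14.)

Buyers gain 11.2 per hour; producers gain 2.8 per hour.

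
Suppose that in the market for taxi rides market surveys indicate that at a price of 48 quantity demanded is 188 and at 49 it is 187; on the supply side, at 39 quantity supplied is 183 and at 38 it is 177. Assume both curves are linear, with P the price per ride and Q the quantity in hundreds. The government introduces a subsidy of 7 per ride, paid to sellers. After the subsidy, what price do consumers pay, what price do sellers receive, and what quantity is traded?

Demand slope: (187 − 188)/(49 − 48) = -1, so Qd = 236 − P.
Supply slope: (177 − 183)/(38 − 39) = 6, so Qs = 6P − 51.
Before the subsidy: set 236 − P = 6P − 51 → P* = 41, Q* = 195.
With a per-unit subsidy paid to sellers, each receives P + 7 per unit sold, so supply becomes Qs = 6(P + 7) − 51.
New equilibrium: consumers pay 35, sellers receive 42, Q = 201. (Wedge: Pb − Ps = −7.)

Consumers pay 35; sellers receive 42; quantity = 201.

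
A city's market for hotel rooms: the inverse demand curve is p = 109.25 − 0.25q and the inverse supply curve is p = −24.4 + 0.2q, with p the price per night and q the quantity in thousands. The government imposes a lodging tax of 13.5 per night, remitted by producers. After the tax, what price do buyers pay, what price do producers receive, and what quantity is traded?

Rewrite in direct form: qd = 437 − 4p and qs = 5p + 122.
Before the tax: set 437 − 4p = 5p + 122 → p* = 35, q* = 297.
With the tax collected from producers, supply shifts: qs = 5(p − 13.5) + 122.
Solving gives q = 267 with buyers paying 42.5 and producers receiving 29 (the 13.5 wedge).
The less price-elastic side of the market bears the larger share of a per-unit tax.

Buyers pay 42.5; producers receive 29; quantity = 267.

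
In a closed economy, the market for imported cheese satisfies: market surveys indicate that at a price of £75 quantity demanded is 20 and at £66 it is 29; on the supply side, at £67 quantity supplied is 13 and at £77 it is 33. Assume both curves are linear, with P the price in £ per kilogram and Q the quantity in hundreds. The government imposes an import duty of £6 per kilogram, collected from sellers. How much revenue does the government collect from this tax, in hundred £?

Demand slope: (29 − 20)/(66 − 75) = -1, so Qd = 95 − P.
Supply slope: (33 − 13)/(77 − 67) = 2, so Qs = 2P − 121.
Without the tax, 95 − P = 2P − 121 gives 3P = 216, so P* = £72 and Q* = 23.
With the tax collected from sellers, supply shifts: Qs = 2(P − 6) − 121.
New equilibrium: consumers pay £76, sellers receive £70, Q = 19. (Wedge: Pb − Ps = 6.)
Revenue = t · Q = 6 · 19 = £114.

Tax revenue = £114 hundred.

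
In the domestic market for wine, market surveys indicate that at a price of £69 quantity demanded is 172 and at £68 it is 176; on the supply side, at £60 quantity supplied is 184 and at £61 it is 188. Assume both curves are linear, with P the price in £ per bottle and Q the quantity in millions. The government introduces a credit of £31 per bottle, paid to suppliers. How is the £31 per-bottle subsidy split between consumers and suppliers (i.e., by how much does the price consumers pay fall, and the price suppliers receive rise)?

Demand slope: (176 − 172)/(68 − 69) = -4, so Qd = 448 − 4P.
Supply slope: (188 − 184)/(61 − 60) = 4, so Qs = 4P − 56.
Before the subsidy: set 448 − 4P = 4P − 56 → P* = £63, Q* = 196.
With a per-unit subsidy paid to suppliers, each receives P + 31 per unit sold, so supply becomes Qs = 4(P + 31) − 56.
New equilibrium: consumers pay £47.5, suppliers receive £78.5, Q = 258. (Wedge: Pb − Ps = −31.)
Gain to consumers: £15.5; to suppliers: £15.5. (They sum to £31.)

Consumers gain £15.5 per bottle; suppliers gain £15.5 per bottle.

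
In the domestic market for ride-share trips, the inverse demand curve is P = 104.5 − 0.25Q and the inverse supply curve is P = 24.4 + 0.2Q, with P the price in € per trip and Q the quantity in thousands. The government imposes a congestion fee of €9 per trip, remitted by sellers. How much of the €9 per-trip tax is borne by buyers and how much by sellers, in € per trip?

Rewrite in direct form: Qd = 418 − 4P and Qs = 5P − 122.
Before the tax: set 418 − 4P = 5P − 122 → P* = €60, Q* = 178.
With the tax collected from sellers, supply shifts: Qs = 5(P − 9) − 122.
Solving gives Q = 158 with buyers paying €65 and sellers receiving €56 (the €9 wedge).
Burden on buyers: €5; on sellers: €4. (They sum to €9.)
The less price-elastic side of the market bears the larger share of a per-unit tax.

Buyers bear €5 per trip; sellers bear €4 per trip.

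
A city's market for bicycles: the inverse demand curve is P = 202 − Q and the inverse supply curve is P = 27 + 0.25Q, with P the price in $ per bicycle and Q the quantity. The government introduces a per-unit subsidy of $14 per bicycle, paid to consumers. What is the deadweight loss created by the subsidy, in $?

Deadweight loss = $78.4.

Inverting to Q(P) form: Qd = 202 − P; Qs = 4P − 108.
Without the subsidy, 202 − P = 4P − 108 gives 5P = 310, so P* = $62 and Q* = 140.
With a per-unit subsidy paid to consumers, each effectively pays P − 14, so demand becomes Qd = 202 − (P − 14).
New equilibrium: consumers pay $50.8, suppliers receive $64.8, Q = 151.2. (Wedge: Pb − Ps = −14.)
Quantity rises by |ΔQ| = |140 − 151.2| = 11.2.
DWL = ½ · t · |ΔQ| = ½ · 14 · 11.2 = $78.4.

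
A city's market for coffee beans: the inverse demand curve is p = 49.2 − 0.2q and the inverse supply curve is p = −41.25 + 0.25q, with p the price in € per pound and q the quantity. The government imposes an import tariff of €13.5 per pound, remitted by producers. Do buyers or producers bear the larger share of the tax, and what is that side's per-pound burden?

Rewrite in direct form: qd = 246 − 5p and qs = 4p + 165.
Before the tax: set 246 − 5p = 4p + 165 → p* = €9, q* = 201.
With the tax collected from producers, supply shifts: qs = 4(p − 13.5) + 165.
New equilibrium: buyers pay €15, producers receive €1.5, q = 171. (Wedge: pb − ps = 13.5.)
Per-pound burden: buyers €6, producers €7.5.
Producers take the larger share because supply is less price-elastic here (demand slope 5 vs supply slope 4).

Producers bear the larger share: €7.5 per pound.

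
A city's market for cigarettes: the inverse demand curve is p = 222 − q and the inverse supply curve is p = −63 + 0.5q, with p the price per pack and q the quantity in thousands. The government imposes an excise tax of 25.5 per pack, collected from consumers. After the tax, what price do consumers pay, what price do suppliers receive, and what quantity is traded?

Inverting to q(p) form: qd = 222 − p; qs = 2p + 126.
Before the tax: set 222 − p = 2p + 126 → p* = 32, q* = 190.
With the tax collected from consumers, demand (in seller-price terms) shifts: qd = 222 − (p + 25.5).
New equilibrium: consumers pay 49, suppliers receive 23.5, q = 173. (Wedge: pb − ps = 25.5.)
The less price-elastic side of the market bears the larger share of a per-unit tax.

Consumers pay 49; suppliers receive 23.5; quantity = 173.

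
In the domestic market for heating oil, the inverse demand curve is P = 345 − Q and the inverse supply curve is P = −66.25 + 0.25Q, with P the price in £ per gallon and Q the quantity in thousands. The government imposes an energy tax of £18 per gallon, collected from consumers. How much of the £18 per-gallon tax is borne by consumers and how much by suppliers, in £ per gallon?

Consumers bear £14.4 per gallon; suppliers bear £3.6 per gallon.

Rewrite in direct form: Qd = 345 − P and Qs = 4P + 265.
Without the tax, 345 − P = 4P + 265 gives 5P = 80, so P* = £16 and Q* = 329.
With the tax collected from consumers, demand (in seller-price terms) shifts: Qd = 345 − (P + 18).
New equilibrium: consumers pay £30.4, suppliers receive £12.4, Q = 314.6. (Wedge: Pb − Ps = 18.)
Burden on consumers: £14.4; on suppliers: £3.6. (They sum to £18.)
The less price-elastic side of the market bears the larger share of a per-unit tax.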